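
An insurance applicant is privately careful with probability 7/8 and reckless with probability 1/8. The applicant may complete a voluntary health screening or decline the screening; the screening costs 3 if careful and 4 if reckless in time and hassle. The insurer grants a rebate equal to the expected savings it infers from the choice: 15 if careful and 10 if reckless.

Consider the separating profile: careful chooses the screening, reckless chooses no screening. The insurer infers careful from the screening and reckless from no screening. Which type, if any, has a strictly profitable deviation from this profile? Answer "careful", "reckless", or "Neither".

reckless

The screening pays 15; no screening pays 10.
careful: assigned the screening, nets 15 − 3 = 12; deviating to no screening nets 10.
reckless: assigned no screening, nets 10; deviating to the screening nets 15 − 4 = 11.
The reckless type gains 1 by deviating.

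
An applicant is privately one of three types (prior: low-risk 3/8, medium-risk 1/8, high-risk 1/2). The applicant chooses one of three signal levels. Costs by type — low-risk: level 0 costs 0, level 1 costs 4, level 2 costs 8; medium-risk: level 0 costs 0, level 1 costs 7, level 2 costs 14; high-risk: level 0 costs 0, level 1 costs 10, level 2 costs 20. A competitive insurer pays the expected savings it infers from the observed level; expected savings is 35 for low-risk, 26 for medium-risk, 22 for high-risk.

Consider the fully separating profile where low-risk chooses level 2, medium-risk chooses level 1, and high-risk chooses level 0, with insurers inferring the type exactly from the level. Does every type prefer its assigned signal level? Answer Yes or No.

No

Separating rebates: level 2 → 35, level 1 → 26, level 0 → 22.
low-risk (assigned level 2): level 0: 22 − 0 = 22; level 1: 26 − 4 = 22; level 2: 35 − 8 = 27. low-risk stays.
medium-risk (assigned level 1): level 0: 22 − 0 = 22; level 1: 26 − 7 = 19; level 2: 35 − 14 = 21. medium-risk prefers level 0.
high-risk (assigned level 0): level 0: 22 − 0 = 22; level 1: 26 − 10 = 16; level 2: 35 − 20 = 15. high-risk stays.
At least one type deviates; the separating profile fails.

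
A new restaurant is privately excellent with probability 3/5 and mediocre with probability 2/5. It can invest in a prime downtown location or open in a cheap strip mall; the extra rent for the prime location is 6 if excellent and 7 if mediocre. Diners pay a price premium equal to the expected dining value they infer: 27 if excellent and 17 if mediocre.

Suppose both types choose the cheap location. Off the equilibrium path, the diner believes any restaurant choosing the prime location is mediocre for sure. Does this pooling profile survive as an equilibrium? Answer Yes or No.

Yes

On path, the diner holds the prior and pays 3/5·27 + 2/5·17 = 23. Off path (the prime location), believing mediocre, it pays 17.
excellent: the cheap location nets 23; the prime location nets 17 − 6 = 11. excellent stays.
mediocre: the cheap location nets 23; the prime location nets 17 − 7 = 10. mediocre stays.
No type deviates, so pooling is sustained.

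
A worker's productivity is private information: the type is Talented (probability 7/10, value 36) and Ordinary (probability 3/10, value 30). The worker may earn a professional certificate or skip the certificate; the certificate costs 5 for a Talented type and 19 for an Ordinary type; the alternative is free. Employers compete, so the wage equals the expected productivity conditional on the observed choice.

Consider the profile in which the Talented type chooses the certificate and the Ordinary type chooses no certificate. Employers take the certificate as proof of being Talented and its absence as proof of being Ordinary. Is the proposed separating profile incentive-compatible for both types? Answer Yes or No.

Under these beliefs, the certificate earns wage 36 and no certificate earns wage 30.
Talented: the certificate nets 36 − 5 = 31; no certificate nets 30. Talented prefers the certificate.
Ordinary: the certificate nets 36 − 19 = 17; no certificate nets 30. Ordinary prefers no certificate.
Neither type deviates, so the separating profile is an equilibrium.

Yes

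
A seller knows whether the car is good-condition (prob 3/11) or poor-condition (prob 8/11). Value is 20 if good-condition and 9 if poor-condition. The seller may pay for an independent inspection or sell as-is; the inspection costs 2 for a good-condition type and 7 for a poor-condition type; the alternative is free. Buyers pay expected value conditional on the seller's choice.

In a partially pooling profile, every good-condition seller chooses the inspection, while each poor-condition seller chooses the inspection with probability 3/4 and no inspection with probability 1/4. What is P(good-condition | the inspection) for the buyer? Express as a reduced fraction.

P(the inspection) = (3/11)·1 + (8/11)·(3/4) = 9/11.
By Bayes' rule, P(good-condition | the inspection) = (3/11) / (9/11) = 1/3.

1/3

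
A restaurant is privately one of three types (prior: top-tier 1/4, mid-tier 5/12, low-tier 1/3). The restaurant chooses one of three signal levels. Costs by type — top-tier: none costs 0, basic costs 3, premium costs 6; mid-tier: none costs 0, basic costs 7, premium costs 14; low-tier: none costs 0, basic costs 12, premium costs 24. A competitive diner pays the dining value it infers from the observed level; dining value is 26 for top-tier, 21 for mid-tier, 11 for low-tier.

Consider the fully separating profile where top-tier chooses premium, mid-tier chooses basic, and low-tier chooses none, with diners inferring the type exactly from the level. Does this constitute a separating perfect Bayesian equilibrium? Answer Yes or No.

Yes

Separating price premiums: premium → 26, basic → 21, none → 11.
top-tier (assigned premium): none: 11 − 0 = 11; basic: 21 − 3 = 18; premium: 26 − 6 = 20. top-tier stays.
mid-tier (assigned basic): none: 11 − 0 = 11; basic: 21 − 7 = 14; premium: 26 − 14 = 12. mid-tier stays.
low-tier (assigned none): none: 11 − 0 = 11; basic: 21 − 12 = 9; premium: 26 − 24 = 2. low-tier stays.
Every type prefers its assigned level; separation holds.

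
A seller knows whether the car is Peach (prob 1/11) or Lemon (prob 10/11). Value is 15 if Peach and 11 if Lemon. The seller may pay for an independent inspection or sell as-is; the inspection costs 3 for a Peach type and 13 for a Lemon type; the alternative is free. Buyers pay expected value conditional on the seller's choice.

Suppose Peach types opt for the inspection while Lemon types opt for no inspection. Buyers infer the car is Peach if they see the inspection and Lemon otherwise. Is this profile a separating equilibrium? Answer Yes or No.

Yes

Under these beliefs, the inspection earns price 15 and no inspection earns price 11.
Peach: the inspection nets 15 − 3 = 12; no inspection nets 11. Peach prefers the inspection.
Lemon: the inspection nets 15 − 13 = 2; no inspection nets 11. Lemon prefers no inspection.
Neither type deviates, so the separating profile is an equilibrium.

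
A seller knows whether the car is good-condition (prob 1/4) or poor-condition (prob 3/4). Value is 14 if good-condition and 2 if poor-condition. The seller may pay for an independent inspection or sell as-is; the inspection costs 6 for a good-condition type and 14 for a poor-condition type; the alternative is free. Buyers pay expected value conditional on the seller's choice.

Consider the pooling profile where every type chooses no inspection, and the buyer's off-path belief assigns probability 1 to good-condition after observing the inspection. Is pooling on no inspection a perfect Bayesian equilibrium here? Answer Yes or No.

No

On path, the buyer holds the prior and pays 1/4·14 + 3/4·2 = 5. Off path (the inspection), believing good-condition, it pays 14.
good-condition: no inspection nets 5; the inspection nets 14 − 6 = 8. good-condition would deviate.
poor-condition: no inspection nets 5; the inspection nets 14 − 14 = 0. poor-condition stays.
A type deviates, so pooling fails.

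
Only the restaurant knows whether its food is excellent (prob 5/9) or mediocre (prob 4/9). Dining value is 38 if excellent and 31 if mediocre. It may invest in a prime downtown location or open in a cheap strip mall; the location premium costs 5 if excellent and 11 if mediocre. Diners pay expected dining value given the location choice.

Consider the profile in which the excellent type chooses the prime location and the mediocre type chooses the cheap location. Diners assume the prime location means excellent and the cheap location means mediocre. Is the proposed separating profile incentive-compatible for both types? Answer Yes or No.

Yes

Under these beliefs, the prime location earns price premium 38 and the cheap location earns price premium 31.
excellent: the prime location nets 38 − 5 = 33; the cheap location nets 31. excellent prefers the prime location.
mediocre: the prime location nets 38 − 11 = 27; the cheap location nets 31. mediocre prefers the cheap location.
Neither type deviates, so the separating profile is an equilibrium.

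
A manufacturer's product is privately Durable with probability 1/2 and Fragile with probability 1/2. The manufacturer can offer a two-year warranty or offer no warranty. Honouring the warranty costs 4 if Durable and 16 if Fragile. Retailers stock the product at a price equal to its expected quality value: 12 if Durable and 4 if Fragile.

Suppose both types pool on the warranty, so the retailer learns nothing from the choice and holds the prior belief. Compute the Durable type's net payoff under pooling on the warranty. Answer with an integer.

4

Pooled price = 1/2·12 + 1/2·4 = 8.
Durable pays cost 4 for the warranty, so net payoff = 8 − 4 = 4.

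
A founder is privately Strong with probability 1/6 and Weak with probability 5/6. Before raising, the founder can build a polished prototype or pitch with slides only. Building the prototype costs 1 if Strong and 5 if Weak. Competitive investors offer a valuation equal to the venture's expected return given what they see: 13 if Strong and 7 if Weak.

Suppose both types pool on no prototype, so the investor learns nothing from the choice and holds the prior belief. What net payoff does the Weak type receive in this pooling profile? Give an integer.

8

Pooled valuation = 1/6·13 + 5/6·7 = 8.
Weak pays no cost for no prototype, so net payoff = 8.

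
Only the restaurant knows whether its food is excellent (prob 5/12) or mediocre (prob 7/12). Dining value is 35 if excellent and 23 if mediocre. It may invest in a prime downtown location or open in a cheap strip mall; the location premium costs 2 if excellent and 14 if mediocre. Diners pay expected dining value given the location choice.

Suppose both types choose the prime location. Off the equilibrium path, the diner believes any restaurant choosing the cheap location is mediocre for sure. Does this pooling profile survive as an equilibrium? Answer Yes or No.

No

On path, the diner holds the prior and pays 5/12·35 + 7/12·23 = 28. Off path (the cheap location), believing mediocre, it pays 23.
excellent: the prime location nets 28 − 2 = 26; the cheap location nets 23. excellent stays.
mediocre: the prime location nets 28 − 14 = 14; the cheap location nets 23. mediocre would deviate.
A type deviates, so pooling fails.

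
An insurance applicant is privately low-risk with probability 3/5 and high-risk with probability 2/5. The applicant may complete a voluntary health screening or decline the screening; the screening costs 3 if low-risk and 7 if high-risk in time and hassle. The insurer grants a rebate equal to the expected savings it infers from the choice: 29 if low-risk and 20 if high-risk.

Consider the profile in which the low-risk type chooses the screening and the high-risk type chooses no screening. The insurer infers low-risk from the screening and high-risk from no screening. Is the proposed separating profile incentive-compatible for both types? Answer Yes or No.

No

Under these beliefs, the screening earns rebate 29 and no screening earns rebate 20.
low-risk: the screening nets 29 − 3 = 26; no screening nets 20. low-risk prefers the screening.
high-risk: the screening nets 29 − 7 = 22; no screening nets 20. high-risk would deviate to the screening.
high-risk has a profitable deviation, so the profile is not an equilibrium.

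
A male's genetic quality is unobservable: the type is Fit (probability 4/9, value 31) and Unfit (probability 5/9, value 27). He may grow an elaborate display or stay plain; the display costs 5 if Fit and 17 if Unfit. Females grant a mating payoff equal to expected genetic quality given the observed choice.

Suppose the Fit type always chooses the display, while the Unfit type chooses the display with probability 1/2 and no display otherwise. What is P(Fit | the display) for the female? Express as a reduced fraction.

P(the display) = (4/9)·1 + (5/9)·(1/2) = 13/18.
By Bayes' rule, P(Fit | the display) = (4/9) / (13/18) = 8/13.

8/13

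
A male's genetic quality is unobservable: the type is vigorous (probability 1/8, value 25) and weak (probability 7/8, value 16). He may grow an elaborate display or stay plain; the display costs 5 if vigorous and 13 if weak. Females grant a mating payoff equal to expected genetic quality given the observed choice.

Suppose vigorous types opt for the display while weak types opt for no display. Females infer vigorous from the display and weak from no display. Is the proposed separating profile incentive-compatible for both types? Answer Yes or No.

Yes

Under these beliefs, the display earns mating payoff 25 and no display earns mating payoff 16.
vigorous: the display nets 25 − 5 = 20; no display nets 16. vigorous prefers the display.
weak: the display nets 25 − 13 = 12; no display nets 16. weak prefers no display.
Neither type deviates, so the separating profile is an equilibrium.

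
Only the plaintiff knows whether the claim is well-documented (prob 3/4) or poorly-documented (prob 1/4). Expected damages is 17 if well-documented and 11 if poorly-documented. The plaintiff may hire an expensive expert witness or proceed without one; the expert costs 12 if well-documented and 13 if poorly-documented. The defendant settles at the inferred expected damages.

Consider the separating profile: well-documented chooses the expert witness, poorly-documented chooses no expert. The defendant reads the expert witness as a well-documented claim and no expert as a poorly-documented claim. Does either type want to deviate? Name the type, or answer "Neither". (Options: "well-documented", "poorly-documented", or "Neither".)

The expert witness pays 17; no expert pays 11.
well-documented: assigned the expert witness, nets 17 − 12 = 5; deviating to no expert nets 11.
poorly-documented: assigned no expert, nets 11; deviating to the expert witness nets 17 − 13 = 4.
The well-documented type gains 6 by deviating.

well-documented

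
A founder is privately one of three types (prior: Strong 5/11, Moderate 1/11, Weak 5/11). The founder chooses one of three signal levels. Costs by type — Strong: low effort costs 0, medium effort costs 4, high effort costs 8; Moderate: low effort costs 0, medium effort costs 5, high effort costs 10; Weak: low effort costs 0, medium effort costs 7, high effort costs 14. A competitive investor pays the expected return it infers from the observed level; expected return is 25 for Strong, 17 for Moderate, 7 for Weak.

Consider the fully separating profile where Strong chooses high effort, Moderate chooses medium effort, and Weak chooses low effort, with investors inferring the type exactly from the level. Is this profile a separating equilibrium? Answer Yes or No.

No

Separating valuations: high effort → 25, medium effort → 17, low effort → 7.
Strong (assigned high effort): low effort: 7 − 0 = 7; medium effort: 17 − 4 = 13; high effort: 25 − 8 = 17. Strong stays.
Moderate (assigned medium effort): low effort: 7 − 0 = 7; medium effort: 17 − 5 = 12; high effort: 25 − 10 = 15. Moderate prefers high effort.
Weak (assigned low effort): low effort: 7 − 0 = 7; medium effort: 17 − 7 = 10; high effort: 25 − 14 = 11. Weak prefers high effort.
At least one type deviates; the separating profile fails.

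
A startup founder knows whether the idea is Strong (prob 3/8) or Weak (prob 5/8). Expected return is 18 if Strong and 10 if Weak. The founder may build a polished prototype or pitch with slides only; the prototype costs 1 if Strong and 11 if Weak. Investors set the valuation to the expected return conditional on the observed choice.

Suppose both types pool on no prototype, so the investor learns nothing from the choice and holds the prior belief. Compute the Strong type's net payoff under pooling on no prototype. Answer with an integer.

Pooled valuation = 3/8·18 + 5/8·10 = 13.
Strong pays no cost for no prototype, so net payoff = 13.

13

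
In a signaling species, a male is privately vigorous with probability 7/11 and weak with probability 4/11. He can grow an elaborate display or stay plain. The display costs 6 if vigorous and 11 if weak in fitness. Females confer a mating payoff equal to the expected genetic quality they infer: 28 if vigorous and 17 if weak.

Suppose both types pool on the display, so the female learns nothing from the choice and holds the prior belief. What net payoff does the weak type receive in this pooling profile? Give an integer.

Pooled mating payoff = 7/11·28 + 4/11·17 = 24.
weak pays cost 11 for the display, so net payoff = 24 − 11 = 13.

13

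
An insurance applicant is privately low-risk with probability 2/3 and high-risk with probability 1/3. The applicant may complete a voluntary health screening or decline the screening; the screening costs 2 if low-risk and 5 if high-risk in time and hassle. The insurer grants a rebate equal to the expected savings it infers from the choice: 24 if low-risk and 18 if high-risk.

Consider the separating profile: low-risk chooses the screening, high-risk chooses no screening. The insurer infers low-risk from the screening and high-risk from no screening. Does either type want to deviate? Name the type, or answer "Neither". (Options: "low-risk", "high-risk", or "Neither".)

high-risk

The screening pays 24; no screening pays 18.
low-risk: assigned the screening, nets 24 − 2 = 22; deviating to no screening nets 18.
high-risk: assigned no screening, nets 18; deviating to the screening nets 24 − 5 = 19.
The high-risk type gains 1 by deviating.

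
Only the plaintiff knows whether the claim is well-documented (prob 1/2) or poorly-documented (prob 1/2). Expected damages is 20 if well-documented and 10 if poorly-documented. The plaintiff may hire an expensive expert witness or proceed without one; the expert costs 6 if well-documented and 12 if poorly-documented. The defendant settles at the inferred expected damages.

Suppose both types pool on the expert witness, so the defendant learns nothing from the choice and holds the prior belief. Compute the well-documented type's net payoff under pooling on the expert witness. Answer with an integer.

Pooled settlement = 1/2·20 + 1/2·10 = 15.
well-documented pays cost 6 for the expert witness, so net payoff = 15 − 6 = 9.

9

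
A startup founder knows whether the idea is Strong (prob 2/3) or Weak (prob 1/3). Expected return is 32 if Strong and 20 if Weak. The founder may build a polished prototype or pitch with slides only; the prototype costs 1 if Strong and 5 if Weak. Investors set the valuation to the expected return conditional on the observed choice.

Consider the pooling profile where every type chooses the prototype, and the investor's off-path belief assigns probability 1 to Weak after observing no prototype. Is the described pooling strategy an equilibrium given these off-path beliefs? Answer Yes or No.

Yes

On path, the investor holds the prior and pays 2/3·32 + 1/3·20 = 28. Off path (no prototype), believing Weak, it pays 20.
Strong: the prototype nets 28 − 1 = 27; no prototype nets 20. Strong stays.
Weak: the prototype nets 28 − 5 = 23; no prototype nets 20. Weak stays.
No type deviates, so pooling is sustained.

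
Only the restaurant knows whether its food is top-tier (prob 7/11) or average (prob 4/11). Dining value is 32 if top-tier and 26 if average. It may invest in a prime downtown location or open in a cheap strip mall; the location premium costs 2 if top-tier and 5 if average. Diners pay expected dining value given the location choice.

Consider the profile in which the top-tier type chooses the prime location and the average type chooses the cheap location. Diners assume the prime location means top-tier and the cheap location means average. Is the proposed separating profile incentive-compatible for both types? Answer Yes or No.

Under these beliefs, the prime location earns price premium 32 and the cheap location earns price premium 26.
top-tier: the prime location nets 32 − 2 = 30; the cheap location nets 26. top-tier prefers the prime location.
average: the prime location nets 32 − 5 = 27; the cheap location nets 26. average would deviate to the prime location.
average has a profitable deviation, so the profile is not an equilibrium.

No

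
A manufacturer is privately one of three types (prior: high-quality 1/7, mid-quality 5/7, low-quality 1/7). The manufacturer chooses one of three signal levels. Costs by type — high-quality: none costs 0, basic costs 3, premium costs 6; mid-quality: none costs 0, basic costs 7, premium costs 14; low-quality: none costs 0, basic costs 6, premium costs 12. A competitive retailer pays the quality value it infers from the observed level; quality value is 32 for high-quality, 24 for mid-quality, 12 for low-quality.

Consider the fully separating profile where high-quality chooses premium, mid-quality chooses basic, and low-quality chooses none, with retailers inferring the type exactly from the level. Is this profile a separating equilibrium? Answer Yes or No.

Separating prices: premium → 32, basic → 24, none → 12.
high-quality (assigned premium): none: 12 − 0 = 12; basic: 24 − 3 = 21; premium: 32 − 6 = 26. high-quality stays.
mid-quality (assigned basic): none: 12 − 0 = 12; basic: 24 − 7 = 17; premium: 32 − 14 = 18. mid-quality prefers premium.
low-quality (assigned none): none: 12 − 0 = 12; basic: 24 − 6 = 18; premium: 32 − 12 = 20. low-quality prefers premium.
At least one type deviates; the separating profile fails.

No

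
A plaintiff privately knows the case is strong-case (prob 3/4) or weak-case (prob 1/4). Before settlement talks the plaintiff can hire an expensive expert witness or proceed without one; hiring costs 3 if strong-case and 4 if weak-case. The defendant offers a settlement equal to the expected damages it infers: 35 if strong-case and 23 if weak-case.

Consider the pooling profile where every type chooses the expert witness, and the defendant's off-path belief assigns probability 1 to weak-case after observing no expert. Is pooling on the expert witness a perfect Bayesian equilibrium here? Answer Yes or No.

Yes

On path, the defendant holds the prior and pays 3/4·35 + 1/4·23 = 32. Off path (no expert), believing weak-case, it pays 23.
strong-case: the expert witness nets 32 − 3 = 29; no expert nets 23. strong-case stays.
weak-case: the expert witness nets 32 − 4 = 28; no expert nets 23. weak-case stays.
No type deviates, so pooling is sustained.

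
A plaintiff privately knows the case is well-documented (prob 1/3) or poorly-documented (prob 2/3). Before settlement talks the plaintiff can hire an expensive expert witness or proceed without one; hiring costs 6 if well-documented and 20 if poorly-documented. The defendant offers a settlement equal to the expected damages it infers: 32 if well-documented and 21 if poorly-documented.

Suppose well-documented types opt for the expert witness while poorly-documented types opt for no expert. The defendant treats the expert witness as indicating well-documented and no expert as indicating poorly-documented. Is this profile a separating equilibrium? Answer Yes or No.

Under these beliefs, the expert witness earns settlement 32 and no expert earns settlement 21.
well-documented: the expert witness nets 32 − 6 = 26; no expert nets 21. well-documented prefers the expert witness.
poorly-documented: the expert witness nets 32 − 20 = 12; no expert nets 21. poorly-documented prefers no expert.
Neither type deviates, so the separating profile is an equilibrium.

Yes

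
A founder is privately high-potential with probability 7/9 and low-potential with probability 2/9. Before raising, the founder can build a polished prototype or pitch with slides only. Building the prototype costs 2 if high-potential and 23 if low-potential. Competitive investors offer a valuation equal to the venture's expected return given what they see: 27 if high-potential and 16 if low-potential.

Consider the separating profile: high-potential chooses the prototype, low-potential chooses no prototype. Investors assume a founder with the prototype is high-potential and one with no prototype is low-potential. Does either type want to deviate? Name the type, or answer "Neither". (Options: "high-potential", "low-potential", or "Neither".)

The prototype pays 27; no prototype pays 16.
high-potential: assigned the prototype, nets 27 − 2 = 25; deviating to no prototype nets 16.
low-potential: assigned no prototype, nets 16; deviating to the prototype nets 27 − 23 = 4.
Both types strictly prefer their assigned action; no profitable deviation.

Neither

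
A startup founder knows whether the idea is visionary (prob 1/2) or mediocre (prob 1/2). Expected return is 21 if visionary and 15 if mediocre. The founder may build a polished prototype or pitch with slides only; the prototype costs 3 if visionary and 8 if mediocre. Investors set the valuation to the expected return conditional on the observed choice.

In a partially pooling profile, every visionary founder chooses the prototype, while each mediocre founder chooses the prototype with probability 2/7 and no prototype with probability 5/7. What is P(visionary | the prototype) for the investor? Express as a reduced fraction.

P(the prototype) = (1/2)·1 + (1/2)·(2/7) = 9/14.
By Bayes' rule, P(visionary | the prototype) = (1/2) / (9/14) = 7/9.

7/9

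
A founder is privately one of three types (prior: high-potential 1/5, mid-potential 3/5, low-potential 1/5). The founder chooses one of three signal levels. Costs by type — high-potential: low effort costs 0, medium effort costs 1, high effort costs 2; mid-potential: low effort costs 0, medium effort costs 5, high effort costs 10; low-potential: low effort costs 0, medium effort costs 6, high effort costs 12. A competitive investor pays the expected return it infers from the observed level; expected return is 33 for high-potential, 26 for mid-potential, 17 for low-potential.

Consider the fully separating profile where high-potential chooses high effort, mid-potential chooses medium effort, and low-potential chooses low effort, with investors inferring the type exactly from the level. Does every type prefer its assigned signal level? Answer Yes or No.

Separating valuations: high effort → 33, medium effort → 26, low effort → 17.
high-potential (assigned high effort): low effort: 17 − 0 = 17; medium effort: 26 − 1 = 25; high effort: 33 − 2 = 31. high-potential stays.
mid-potential (assigned medium effort): low effort: 17 − 0 = 17; medium effort: 26 − 5 = 21; high effort: 33 − 10 = 23. mid-potential prefers high effort.
low-potential (assigned low effort): low effort: 17 − 0 = 17; medium effort: 26 − 6 = 20; high effort: 33 − 12 = 21. low-potential prefers high effort.
At least one type deviates; the separating profile fails.

No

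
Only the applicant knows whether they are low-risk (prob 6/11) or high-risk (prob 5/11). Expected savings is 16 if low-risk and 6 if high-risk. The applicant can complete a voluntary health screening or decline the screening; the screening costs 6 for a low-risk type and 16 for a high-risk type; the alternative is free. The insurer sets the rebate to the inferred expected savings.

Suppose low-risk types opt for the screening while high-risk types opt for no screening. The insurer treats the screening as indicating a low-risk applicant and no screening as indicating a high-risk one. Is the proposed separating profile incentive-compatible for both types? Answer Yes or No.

Under these beliefs, the screening earns rebate 16 and no screening earns rebate 6.
low-risk: the screening nets 16 − 6 = 10; no screening nets 6. low-risk prefers the screening.
high-risk: the screening nets 16 − 16 = 0; no screening nets 6. high-risk prefers no screening.
Neither type deviates, so the separating profile is an equilibrium.

Yes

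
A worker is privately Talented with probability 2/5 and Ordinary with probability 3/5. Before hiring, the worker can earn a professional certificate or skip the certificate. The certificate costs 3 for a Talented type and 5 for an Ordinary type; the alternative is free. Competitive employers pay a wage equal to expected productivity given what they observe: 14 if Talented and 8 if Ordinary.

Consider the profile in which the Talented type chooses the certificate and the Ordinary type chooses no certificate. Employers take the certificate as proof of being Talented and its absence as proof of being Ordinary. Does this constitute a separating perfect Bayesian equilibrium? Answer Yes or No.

No

Under these beliefs, the certificate earns wage 14 and no certificate earns wage 8.
Talented: the certificate nets 14 − 3 = 11; no certificate nets 8. Talented prefers the certificate.
Ordinary: the certificate nets 14 − 5 = 9; no certificate nets 8. Ordinary would deviate to the certificate.
Ordinary has a profitable deviation, so the profile is not an equilibrium.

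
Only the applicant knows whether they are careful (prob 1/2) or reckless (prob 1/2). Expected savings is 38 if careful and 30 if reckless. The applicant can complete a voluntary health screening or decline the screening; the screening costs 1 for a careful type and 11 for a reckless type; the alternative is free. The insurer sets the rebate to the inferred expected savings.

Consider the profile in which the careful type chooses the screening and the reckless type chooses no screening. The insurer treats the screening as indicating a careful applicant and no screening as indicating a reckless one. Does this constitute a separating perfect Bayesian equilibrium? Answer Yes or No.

Yes

Under these beliefs, the screening earns rebate 38 and no screening earns rebate 30.
careful: the screening nets 38 − 1 = 37; no screening nets 30. careful prefers the screening.
reckless: the screening nets 38 − 11 = 27; no screening nets 30. reckless prefers no screening.
Neither type deviates, so the separating profile is an equilibrium.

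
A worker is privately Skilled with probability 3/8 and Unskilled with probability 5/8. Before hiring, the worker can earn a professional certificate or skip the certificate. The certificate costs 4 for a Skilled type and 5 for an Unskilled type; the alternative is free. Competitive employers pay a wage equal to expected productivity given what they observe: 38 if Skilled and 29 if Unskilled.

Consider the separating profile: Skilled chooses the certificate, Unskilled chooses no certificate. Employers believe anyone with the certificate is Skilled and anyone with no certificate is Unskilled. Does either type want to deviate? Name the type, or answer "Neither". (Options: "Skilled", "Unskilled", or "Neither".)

The certificate pays 38; no certificate pays 29.
Skilled: assigned the certificate, nets 38 − 4 = 34; deviating to no certificate nets 29.
Unskilled: assigned no certificate, nets 29; deviating to the certificate nets 38 − 5 = 33.
The Unskilled type gains 4 by deviating.

Unskilled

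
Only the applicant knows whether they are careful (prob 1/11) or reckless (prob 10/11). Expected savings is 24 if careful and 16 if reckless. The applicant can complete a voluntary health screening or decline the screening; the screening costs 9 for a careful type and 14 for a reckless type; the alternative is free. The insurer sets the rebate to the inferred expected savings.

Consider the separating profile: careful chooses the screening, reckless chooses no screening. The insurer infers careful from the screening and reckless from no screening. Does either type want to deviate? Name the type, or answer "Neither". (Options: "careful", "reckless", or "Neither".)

The screening pays 24; no screening pays 16.
careful: assigned the screening, nets 24 − 9 = 15; deviating to no screening nets 16.
reckless: assigned no screening, nets 16; deviating to the screening nets 24 − 14 = 10.
The careful type gains 1 by deviating.

careful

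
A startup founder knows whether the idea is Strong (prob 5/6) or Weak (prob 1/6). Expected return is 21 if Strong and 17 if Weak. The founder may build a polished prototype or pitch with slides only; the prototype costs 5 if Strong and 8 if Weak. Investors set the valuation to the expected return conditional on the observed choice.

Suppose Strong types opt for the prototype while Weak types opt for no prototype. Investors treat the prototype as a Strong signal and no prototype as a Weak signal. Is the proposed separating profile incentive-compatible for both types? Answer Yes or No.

Under these beliefs, the prototype earns valuation 21 and no prototype earns valuation 17.
Strong: the prototype nets 21 − 5 = 16; no prototype nets 17. Strong would deviate to no prototype.
Weak: the prototype nets 21 − 8 = 13; no prototype nets 17. Weak prefers no prototype.
Strong has a profitable deviation, so the profile is not an equilibrium.

No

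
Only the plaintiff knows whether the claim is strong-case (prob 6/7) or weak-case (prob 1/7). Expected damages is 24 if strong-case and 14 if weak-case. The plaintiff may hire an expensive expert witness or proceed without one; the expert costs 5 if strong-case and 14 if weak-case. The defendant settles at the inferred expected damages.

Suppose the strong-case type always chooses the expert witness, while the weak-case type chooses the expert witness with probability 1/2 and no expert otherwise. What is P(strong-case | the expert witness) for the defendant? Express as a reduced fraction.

12/13

P(the expert witness) = (6/7)·1 + (1/7)·(1/2) = 13/14.
By Bayes' rule, P(strong-case | the expert witness) = (6/7) / (13/14) = 12/13.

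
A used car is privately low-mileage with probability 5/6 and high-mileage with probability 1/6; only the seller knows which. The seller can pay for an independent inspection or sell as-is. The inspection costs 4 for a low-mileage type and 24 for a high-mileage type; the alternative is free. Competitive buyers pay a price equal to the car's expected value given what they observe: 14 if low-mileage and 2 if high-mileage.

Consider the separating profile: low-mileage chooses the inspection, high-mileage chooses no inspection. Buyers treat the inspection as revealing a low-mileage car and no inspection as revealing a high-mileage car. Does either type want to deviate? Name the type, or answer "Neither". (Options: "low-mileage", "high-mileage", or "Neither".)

Neither

The inspection pays 14; no inspection pays 2.
low-mileage: assigned the inspection, nets 14 − 4 = 10; deviating to no inspection nets 2.
high-mileage: assigned no inspection, nets 2; deviating to the inspection nets 14 − 24 = -10.
Both types strictly prefer their assigned action; no profitable deviation.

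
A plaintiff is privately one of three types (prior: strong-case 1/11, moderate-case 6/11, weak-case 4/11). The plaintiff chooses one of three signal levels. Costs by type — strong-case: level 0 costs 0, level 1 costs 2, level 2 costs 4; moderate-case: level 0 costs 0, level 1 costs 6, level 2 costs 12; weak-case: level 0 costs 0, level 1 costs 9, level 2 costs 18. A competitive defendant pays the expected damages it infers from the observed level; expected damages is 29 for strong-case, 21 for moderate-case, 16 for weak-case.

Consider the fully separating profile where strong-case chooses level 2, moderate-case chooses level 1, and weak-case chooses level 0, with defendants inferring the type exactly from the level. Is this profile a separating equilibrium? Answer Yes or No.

Separating settlements: level 2 → 29, level 1 → 21, level 0 → 16.
strong-case (assigned level 2): level 0: 16 − 0 = 16; level 1: 21 − 2 = 19; level 2: 29 − 4 = 25. strong-case stays.
moderate-case (assigned level 1): level 0: 16 − 0 = 16; level 1: 21 − 6 = 15; level 2: 29 − 12 = 17. moderate-case prefers level 2.
weak-case (assigned level 0): level 0: 16 − 0 = 16; level 1: 21 − 9 = 12; level 2: 29 − 18 = 11. weak-case stays.
At least one type deviates; the separating profile fails.

No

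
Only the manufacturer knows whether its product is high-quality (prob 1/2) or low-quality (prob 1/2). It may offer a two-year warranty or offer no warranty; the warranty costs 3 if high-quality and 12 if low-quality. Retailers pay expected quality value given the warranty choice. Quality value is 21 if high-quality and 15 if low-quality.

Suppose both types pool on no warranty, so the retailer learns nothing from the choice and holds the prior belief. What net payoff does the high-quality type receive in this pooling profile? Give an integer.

18

Pooled price = 1/2·21 + 1/2·15 = 18.
high-quality pays no cost for no warranty, so net payoff = 18.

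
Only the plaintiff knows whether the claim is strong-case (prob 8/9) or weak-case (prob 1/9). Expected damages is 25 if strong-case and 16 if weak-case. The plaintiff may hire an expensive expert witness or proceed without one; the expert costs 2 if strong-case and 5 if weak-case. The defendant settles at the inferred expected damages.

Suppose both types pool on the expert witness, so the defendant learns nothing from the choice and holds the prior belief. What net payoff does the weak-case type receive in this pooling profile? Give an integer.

19

Pooled settlement = 8/9·25 + 1/9·16 = 24.
weak-case pays cost 5 for the expert witness, so net payoff = 24 − 5 = 19.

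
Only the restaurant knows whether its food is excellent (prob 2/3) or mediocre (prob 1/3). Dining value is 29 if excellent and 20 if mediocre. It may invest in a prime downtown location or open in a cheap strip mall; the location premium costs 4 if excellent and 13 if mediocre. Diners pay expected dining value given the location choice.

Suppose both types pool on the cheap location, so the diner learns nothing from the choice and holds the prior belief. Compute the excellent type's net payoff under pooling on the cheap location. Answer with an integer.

Pooled price premium = 2/3·29 + 1/3·20 = 26.
excellent pays no cost for the cheap location, so net payoff = 26.

26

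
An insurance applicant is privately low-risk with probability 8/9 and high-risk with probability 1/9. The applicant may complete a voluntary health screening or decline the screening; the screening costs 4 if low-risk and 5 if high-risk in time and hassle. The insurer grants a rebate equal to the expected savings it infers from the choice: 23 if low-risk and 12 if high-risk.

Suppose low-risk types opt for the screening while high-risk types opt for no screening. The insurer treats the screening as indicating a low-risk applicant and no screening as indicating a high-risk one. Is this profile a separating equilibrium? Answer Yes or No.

No

Under these beliefs, the screening earns rebate 23 and no screening earns rebate 12.
low-risk: the screening nets 23 − 4 = 19; no screening nets 12. low-risk prefers the screening.
high-risk: the screening nets 23 − 5 = 18; no screening nets 12. high-risk would deviate to the screening.
high-risk has a profitable deviation, so the profile is not an equilibrium.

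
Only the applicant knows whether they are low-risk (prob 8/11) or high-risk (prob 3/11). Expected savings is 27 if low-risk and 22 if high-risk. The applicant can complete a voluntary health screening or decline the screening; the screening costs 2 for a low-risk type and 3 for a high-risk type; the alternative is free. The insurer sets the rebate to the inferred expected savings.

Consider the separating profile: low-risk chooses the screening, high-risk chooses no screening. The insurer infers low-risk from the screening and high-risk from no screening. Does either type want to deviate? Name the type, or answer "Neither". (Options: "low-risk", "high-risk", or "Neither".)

The screening pays 27; no screening pays 22.
low-risk: assigned the screening, nets 27 − 2 = 25; deviating to no screening nets 22.
high-risk: assigned no screening, nets 22; deviating to the screening nets 27 − 3 = 24.
The high-risk type gains 2 by deviating.

high-risk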